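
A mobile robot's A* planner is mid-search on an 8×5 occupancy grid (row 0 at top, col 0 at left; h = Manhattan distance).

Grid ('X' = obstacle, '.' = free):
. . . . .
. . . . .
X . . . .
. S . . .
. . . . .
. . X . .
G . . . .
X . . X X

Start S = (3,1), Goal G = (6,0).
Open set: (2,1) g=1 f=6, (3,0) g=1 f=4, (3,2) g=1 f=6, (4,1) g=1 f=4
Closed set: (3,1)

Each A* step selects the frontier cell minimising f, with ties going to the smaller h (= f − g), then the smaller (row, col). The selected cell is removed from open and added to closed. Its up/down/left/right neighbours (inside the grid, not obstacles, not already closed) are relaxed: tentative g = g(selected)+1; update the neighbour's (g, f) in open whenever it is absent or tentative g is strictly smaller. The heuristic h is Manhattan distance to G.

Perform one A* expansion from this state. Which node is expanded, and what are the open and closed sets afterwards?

step 1: expand (3,0) (f=4, h=3) → closed; open now [(2,1) g=1 f=6, (3,2) g=1 f=6, (4,0) g=2 f=4, (4,1) g=1 f=4]

expanded=(3,0); open=[(2,1) g=1 f=6, (3,2) g=1 f=6, (4,0) g=2 f=4, (4,1) g=1 f=4]; closed=[(3,0), (3,1)]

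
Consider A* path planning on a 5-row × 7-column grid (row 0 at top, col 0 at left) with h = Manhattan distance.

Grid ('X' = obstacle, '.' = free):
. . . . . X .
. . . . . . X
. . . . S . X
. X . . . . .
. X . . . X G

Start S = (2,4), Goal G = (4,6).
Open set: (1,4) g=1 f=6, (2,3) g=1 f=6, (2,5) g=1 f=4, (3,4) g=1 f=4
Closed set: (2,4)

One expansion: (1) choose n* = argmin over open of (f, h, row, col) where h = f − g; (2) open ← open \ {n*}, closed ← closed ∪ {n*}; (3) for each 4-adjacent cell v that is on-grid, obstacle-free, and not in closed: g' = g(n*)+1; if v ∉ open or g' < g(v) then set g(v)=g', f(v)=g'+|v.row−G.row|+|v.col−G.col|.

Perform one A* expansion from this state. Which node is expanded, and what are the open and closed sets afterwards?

expanded=(2,5); open=[(1,4) g=1 f=6, (1,5) g=2 f=6, (2,3) g=1 f=6, (3,4) g=1 f=4, (3,5) g=2 f=4]; closed=[(2,4), (2,5)]

step 1: expand (2,5) (f=4, h=3) → closed; open now [(1,4) g=1 f=6, (1,5) g=2 f=6, (2,3) g=1 f=6, (3,4) g=1 f=4, (3,5) g=2 f=4]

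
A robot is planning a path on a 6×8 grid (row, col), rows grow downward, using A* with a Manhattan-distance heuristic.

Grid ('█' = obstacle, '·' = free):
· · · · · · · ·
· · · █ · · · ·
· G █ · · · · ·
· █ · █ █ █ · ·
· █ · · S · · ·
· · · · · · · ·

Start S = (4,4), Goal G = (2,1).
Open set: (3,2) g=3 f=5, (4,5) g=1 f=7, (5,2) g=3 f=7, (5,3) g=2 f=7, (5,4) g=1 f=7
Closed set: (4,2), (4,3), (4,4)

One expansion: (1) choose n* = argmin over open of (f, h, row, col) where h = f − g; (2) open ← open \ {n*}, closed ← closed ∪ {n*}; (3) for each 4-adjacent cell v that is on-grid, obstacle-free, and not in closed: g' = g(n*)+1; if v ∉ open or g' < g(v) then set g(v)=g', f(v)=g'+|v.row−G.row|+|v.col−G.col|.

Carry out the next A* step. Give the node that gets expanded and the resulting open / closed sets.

step 1: expand (3,2) (f=5, h=2) → closed; open now [(4,5) g=1 f=7, (5,2) g=3 f=7, (5,3) g=2 f=7, (5,4) g=1 f=7]

expanded=(3,2); open=[(4,5) g=1 f=7, (5,2) g=3 f=7, (5,3) g=2 f=7, (5,4) g=1 f=7]; closed=[(3,2), (4,2), (4,3), (4,4)]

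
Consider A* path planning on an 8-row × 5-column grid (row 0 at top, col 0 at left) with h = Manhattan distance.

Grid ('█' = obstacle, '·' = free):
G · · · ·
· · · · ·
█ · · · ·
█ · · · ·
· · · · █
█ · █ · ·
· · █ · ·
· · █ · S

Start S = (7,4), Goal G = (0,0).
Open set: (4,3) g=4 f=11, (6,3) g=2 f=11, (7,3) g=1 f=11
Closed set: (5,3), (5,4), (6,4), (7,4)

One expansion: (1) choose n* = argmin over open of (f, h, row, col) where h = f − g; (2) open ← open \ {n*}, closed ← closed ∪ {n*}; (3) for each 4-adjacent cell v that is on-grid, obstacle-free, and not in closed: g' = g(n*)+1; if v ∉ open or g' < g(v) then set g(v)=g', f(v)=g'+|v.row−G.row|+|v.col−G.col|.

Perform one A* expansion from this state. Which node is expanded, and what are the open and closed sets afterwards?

step 1: expand (4,3) (f=11, h=7) → closed; open now [(3,3) g=5 f=11, (4,2) g=5 f=11, (6,3) g=2 f=11, (7,3) g=1 f=11]

expanded=(4,3); open=[(3,3) g=5 f=11, (4,2) g=5 f=11, (6,3) g=2 f=11, (7,3) g=1 f=11]; closed=[(4,3), (5,3), (5,4), (6,4), (7,4)]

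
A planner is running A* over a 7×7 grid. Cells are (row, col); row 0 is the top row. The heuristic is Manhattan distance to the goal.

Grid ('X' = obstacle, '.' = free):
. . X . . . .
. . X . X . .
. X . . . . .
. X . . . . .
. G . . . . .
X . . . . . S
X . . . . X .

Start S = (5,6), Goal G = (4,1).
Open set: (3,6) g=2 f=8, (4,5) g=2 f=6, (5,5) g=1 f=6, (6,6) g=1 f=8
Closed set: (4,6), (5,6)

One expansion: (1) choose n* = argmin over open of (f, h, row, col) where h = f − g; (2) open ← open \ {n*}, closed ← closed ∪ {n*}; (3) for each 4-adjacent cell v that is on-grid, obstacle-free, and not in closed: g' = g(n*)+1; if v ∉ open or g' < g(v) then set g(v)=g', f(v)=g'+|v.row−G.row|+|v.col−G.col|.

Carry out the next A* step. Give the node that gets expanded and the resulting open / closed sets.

expanded=(4,5); open=[(3,5) g=3 f=8, (3,6) g=2 f=8, (4,4) g=3 f=6, (5,5) g=1 f=6, (6,6) g=1 f=8]; closed=[(4,5), (4,6), (5,6)]

step 1: expand (4,5) (f=6, h=4) → closed; open now [(3,5) g=3 f=8, (3,6) g=2 f=8, (4,4) g=3 f=6, (5,5) g=1 f=6, (6,6) g=1 f=8]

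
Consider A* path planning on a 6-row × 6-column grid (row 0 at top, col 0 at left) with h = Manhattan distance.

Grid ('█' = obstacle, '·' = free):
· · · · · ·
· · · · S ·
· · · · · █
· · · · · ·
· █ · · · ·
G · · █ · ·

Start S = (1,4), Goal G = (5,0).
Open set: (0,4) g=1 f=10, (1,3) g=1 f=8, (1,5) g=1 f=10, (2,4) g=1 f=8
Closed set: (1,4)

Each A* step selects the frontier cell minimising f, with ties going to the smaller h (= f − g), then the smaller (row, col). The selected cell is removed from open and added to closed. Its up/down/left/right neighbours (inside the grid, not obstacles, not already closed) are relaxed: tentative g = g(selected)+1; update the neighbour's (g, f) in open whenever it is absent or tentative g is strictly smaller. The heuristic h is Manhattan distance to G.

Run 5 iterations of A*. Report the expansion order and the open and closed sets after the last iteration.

order=[(1,3) → (1,2) → (1,1) → (1,0) → (2,0)]; open=[(0,0) g=5 f=10, (0,1) g=4 f=10, (0,2) g=3 f=10, (0,3) g=2 f=10, (0,4) g=1 f=10, (1,5) g=1 f=10, (2,1) g=4 f=8, (2,2) g=3 f=8, (2,3) g=2 f=8, (2,4) g=1 f=8, (3,0) g=6 f=8]; closed=[(1,0), (1,1), (1,2), (1,3), (1,4), (2,0)]

step 1: expand (1,3) (f=8, h=7) → closed; open now [(0,3) g=2 f=10, (0,4) g=1 f=10, (1,2) g=2 f=8, (1,5) g=1 f=10, (2,3) g=2 f=8, (2,4) g=1 f=8]
step 2: expand (1,2) (f=8, h=6) → closed; open now [(0,2) g=3 f=10, (0,3) g=2 f=10, (0,4) g=1 f=10, (1,1) g=3 f=8, (1,5) g=1 f=10, (2,2) g=3 f=8, (2,3) g=2 f=8, (2,4) g=1 f=8]
step 3: expand (1,1) (f=8, h=5) → closed; open now [(0,1) g=4 f=10, (0,2) g=3 f=10, (0,3) g=2 f=10, (0,4) g=1 f=10, (1,0) g=4 f=8, (1,5) g=1 f=10, (2,1) g=4 f=8, (2,2) g=3 f=8, (2,3) g=2 f=8, (2,4) g=1 f=8]
step 4: expand (1,0) (f=8, h=4) → closed; open now [(0,0) g=5 f=10, (0,1) g=4 f=10, (0,2) g=3 f=10, (0,3) g=2 f=10, (0,4) g=1 f=10, (1,5) g=1 f=10, (2,0) g=5 f=8, (2,1) g=4 f=8, (2,2) g=3 f=8, (2,3) g=2 f=8, (2,4) g=1 f=8]
step 5: expand (2,0) (f=8, h=3) → closed; open now [(0,0) g=5 f=10, (0,1) g=4 f=10, (0,2) g=3 f=10, (0,3) g=2 f=10, (0,4) g=1 f=10, (1,5) g=1 f=10, (2,1) g=4 f=8, (2,2) g=3 f=8, (2,3) g=2 f=8, (2,4) g=1 f=8, (3,0) g=6 f=8]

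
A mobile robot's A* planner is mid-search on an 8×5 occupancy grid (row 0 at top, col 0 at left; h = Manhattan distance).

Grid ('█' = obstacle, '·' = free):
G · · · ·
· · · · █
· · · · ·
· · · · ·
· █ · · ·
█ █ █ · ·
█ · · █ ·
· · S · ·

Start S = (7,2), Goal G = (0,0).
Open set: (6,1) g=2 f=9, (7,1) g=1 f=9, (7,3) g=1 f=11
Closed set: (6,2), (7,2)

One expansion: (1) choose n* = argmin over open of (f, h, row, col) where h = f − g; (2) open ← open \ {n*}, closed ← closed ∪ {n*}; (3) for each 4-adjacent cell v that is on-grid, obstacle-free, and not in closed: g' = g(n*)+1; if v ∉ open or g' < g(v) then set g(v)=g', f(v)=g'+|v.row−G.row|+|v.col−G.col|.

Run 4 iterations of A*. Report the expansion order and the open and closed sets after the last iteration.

order=[(6,1) → (7,1) → (7,0) → (7,3)]; open=[(7,4) g=2 f=13]; closed=[(6,1), (6,2), (7,0), (7,1), (7,2), (7,3)]

step 1: expand (6,1) (f=9, h=7) → closed; open now [(7,1) g=1 f=9, (7,3) g=1 f=11]
step 2: expand (7,1) (f=9, h=8) → closed; open now [(7,0) g=2 f=9, (7,3) g=1 f=11]
step 3: expand (7,0) (f=9, h=7) → closed; open now [(7,3) g=1 f=11]
step 4: expand (7,3) (f=11, h=10) → closed; open now [(7,4) g=2 f=13]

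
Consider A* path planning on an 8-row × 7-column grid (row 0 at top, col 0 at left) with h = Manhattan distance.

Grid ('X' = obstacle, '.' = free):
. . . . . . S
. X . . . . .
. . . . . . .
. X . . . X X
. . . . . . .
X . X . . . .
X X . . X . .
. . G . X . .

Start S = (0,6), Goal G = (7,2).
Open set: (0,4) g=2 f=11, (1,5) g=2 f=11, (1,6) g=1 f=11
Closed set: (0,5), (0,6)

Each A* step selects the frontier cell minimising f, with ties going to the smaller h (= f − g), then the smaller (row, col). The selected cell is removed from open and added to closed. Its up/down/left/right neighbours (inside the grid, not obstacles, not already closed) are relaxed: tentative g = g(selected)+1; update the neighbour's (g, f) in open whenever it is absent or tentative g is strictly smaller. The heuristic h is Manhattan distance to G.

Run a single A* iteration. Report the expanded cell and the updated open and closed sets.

step 1: expand (0,4) (f=11, h=9) → closed; open now [(0,3) g=3 f=11, (1,4) g=3 f=11, (1,5) g=2 f=11, (1,6) g=1 f=11]

expanded=(0,4); open=[(0,3) g=3 f=11, (1,4) g=3 f=11, (1,5) g=2 f=11, (1,6) g=1 f=11]; closed=[(0,4), (0,5), (0,6)]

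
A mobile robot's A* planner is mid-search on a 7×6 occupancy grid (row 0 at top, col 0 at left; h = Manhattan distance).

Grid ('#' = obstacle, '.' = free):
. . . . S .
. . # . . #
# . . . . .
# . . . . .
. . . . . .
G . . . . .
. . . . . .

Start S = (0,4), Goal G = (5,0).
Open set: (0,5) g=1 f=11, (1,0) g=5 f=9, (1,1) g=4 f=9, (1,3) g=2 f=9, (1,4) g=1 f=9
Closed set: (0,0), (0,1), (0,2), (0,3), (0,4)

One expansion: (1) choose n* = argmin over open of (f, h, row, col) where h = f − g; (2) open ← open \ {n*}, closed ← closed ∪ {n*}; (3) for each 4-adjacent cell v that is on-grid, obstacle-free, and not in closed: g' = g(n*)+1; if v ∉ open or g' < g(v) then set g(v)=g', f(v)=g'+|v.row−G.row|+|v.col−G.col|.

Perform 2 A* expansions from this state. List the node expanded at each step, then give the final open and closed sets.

order=[(1,0) → (1,1)]; open=[(0,5) g=1 f=11, (1,3) g=2 f=9, (1,4) g=1 f=9, (2,1) g=5 f=9]; closed=[(0,0), (0,1), (0,2), (0,3), (0,4), (1,0), (1,1)]

step 1: expand (1,0) (f=9, h=4) → closed; open now [(0,5) g=1 f=11, (1,1) g=4 f=9, (1,3) g=2 f=9, (1,4) g=1 f=9]
step 2: expand (1,1) (f=9, h=5) → closed; open now [(0,5) g=1 f=11, (1,3) g=2 f=9, (1,4) g=1 f=9, (2,1) g=5 f=9]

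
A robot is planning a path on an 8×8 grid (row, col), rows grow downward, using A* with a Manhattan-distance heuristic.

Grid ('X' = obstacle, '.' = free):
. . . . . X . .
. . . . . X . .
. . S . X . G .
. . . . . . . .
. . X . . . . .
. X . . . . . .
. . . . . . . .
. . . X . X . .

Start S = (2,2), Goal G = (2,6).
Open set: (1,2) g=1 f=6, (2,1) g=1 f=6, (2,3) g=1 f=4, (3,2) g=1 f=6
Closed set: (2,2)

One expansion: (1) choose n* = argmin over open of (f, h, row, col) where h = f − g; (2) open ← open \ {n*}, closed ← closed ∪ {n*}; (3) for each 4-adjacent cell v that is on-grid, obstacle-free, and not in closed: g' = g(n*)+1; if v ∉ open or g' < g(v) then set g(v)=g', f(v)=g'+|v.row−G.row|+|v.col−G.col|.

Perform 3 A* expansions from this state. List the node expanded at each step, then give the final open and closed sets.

order=[(2,3) → (1,3) → (1,4)]; open=[(0,3) g=3 f=8, (0,4) g=4 f=8, (1,2) g=1 f=6, (2,1) g=1 f=6, (3,2) g=1 f=6, (3,3) g=2 f=6]; closed=[(1,3), (1,4), (2,2), (2,3)]

step 1: expand (2,3) (f=4, h=3) → closed; open now [(1,2) g=1 f=6, (1,3) g=2 f=6, (2,1) g=1 f=6, (3,2) g=1 f=6, (3,3) g=2 f=6]
step 2: expand (1,3) (f=6, h=4) → closed; open now [(0,3) g=3 f=8, (1,2) g=1 f=6, (1,4) g=3 f=6, (2,1) g=1 f=6, (3,2) g=1 f=6, (3,3) g=2 f=6]
step 3: expand (1,4) (f=6, h=3) → closed; open now [(0,3) g=3 f=8, (0,4) g=4 f=8, (1,2) g=1 f=6, (2,1) g=1 f=6, (3,2) g=1 f=6, (3,3) g=2 f=6]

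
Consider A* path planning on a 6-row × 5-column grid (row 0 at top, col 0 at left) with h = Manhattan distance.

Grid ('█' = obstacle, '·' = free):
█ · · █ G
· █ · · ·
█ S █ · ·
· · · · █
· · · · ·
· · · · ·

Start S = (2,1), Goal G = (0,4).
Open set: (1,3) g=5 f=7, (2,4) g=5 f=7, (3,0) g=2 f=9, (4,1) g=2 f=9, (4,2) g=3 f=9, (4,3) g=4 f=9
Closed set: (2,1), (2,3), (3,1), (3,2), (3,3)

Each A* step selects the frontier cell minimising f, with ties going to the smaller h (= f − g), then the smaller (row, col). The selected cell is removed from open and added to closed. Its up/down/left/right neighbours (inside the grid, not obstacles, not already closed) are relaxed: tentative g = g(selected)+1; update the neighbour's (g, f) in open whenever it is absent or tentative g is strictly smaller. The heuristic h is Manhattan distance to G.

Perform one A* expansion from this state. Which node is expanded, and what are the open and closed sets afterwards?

expanded=(1,3); open=[(1,2) g=6 f=9, (1,4) g=6 f=7, (2,4) g=5 f=7, (3,0) g=2 f=9, (4,1) g=2 f=9, (4,2) g=3 f=9, (4,3) g=4 f=9]; closed=[(1,3), (2,1), (2,3), (3,1), (3,2), (3,3)]

step 1: expand (1,3) (f=7, h=2) → closed; open now [(1,2) g=6 f=9, (1,4) g=6 f=7, (2,4) g=5 f=7, (3,0) g=2 f=9, (4,1) g=2 f=9, (4,2) g=3 f=9, (4,3) g=4 f=9]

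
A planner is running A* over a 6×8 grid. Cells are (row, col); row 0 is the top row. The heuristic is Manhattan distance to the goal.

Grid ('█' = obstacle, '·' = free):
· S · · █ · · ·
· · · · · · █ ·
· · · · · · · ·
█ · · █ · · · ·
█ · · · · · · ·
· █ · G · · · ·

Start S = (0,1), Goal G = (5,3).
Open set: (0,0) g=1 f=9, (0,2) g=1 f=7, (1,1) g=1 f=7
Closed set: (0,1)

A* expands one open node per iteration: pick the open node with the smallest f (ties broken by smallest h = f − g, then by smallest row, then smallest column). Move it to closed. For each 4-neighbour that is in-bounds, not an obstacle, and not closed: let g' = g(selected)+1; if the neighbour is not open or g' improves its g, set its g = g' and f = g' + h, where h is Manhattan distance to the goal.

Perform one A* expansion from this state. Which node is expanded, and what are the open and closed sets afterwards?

expanded=(0,2); open=[(0,0) g=1 f=9, (0,3) g=2 f=7, (1,1) g=1 f=7, (1,2) g=2 f=7]; closed=[(0,1), (0,2)]

step 1: expand (0,2) (f=7, h=6) → closed; open now [(0,0) g=1 f=9, (0,3) g=2 f=7, (1,1) g=1 f=7, (1,2) g=2 f=7]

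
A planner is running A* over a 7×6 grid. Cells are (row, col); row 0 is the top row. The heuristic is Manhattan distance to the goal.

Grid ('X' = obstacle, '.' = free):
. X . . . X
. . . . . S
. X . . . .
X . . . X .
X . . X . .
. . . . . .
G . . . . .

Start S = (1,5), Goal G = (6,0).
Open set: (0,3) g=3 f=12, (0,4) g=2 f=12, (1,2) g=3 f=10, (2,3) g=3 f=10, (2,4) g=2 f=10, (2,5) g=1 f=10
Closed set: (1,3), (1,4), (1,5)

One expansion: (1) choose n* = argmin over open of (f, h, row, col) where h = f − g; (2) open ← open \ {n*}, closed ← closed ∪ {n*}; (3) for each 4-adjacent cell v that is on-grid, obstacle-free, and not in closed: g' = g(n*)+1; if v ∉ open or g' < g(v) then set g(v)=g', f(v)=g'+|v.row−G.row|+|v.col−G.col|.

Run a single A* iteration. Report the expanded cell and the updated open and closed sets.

step 1: expand (1,2) (f=10, h=7) → closed; open now [(0,2) g=4 f=12, (0,3) g=3 f=12, (0,4) g=2 f=12, (1,1) g=4 f=10, (2,2) g=4 f=10, (2,3) g=3 f=10, (2,4) g=2 f=10, (2,5) g=1 f=10]

expanded=(1,2); open=[(0,2) g=4 f=12, (0,3) g=3 f=12, (0,4) g=2 f=12, (1,1) g=4 f=10, (2,2) g=4 f=10, (2,3) g=3 f=10, (2,4) g=2 f=10, (2,5) g=1 f=10]; closed=[(1,2), (1,3), (1,4), (1,5)]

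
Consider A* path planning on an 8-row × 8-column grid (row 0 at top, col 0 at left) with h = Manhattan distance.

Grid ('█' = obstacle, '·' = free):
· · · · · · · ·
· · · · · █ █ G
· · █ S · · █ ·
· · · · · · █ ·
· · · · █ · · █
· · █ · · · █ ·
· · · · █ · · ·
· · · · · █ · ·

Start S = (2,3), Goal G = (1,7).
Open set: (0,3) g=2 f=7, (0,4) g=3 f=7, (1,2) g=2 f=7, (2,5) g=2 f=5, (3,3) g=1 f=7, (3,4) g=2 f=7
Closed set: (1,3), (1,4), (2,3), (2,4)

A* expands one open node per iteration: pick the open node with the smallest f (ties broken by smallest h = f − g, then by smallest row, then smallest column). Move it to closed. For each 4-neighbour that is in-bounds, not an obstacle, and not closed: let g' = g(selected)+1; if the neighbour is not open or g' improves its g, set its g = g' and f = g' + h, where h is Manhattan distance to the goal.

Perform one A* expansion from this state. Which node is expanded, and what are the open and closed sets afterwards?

expanded=(2,5); open=[(0,3) g=2 f=7, (0,4) g=3 f=7, (1,2) g=2 f=7, (3,3) g=1 f=7, (3,4) g=2 f=7, (3,5) g=3 f=7]; closed=[(1,3), (1,4), (2,3), (2,4), (2,5)]

step 1: expand (2,5) (f=5, h=3) → closed; open now [(0,3) g=2 f=7, (0,4) g=3 f=7, (1,2) g=2 f=7, (3,3) g=1 f=7, (3,4) g=2 f=7, (3,5) g=3 f=7]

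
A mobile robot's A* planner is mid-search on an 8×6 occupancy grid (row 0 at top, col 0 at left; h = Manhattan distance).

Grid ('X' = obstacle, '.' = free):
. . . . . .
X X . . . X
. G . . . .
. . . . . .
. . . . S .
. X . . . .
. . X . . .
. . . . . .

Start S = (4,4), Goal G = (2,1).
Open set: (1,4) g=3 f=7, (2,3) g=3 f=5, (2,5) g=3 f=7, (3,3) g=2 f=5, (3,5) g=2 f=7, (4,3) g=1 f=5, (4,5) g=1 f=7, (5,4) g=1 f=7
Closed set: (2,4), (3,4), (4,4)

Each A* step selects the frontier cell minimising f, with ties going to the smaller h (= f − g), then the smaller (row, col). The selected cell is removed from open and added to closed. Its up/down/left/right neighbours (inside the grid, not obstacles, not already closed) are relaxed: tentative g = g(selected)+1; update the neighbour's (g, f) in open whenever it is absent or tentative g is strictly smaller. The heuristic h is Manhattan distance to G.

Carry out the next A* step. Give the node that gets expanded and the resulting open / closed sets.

step 1: expand (2,3) (f=5, h=2) → closed; open now [(1,3) g=4 f=7, (1,4) g=3 f=7, (2,2) g=4 f=5, (2,5) g=3 f=7, (3,3) g=2 f=5, (3,5) g=2 f=7, (4,3) g=1 f=5, (4,5) g=1 f=7, (5,4) g=1 f=7]

expanded=(2,3); open=[(1,3) g=4 f=7, (1,4) g=3 f=7, (2,2) g=4 f=5, (2,5) g=3 f=7, (3,3) g=2 f=5, (3,5) g=2 f=7, (4,3) g=1 f=5, (4,5) g=1 f=7, (5,4) g=1 f=7]; closed=[(2,3), (2,4), (3,4), (4,4)]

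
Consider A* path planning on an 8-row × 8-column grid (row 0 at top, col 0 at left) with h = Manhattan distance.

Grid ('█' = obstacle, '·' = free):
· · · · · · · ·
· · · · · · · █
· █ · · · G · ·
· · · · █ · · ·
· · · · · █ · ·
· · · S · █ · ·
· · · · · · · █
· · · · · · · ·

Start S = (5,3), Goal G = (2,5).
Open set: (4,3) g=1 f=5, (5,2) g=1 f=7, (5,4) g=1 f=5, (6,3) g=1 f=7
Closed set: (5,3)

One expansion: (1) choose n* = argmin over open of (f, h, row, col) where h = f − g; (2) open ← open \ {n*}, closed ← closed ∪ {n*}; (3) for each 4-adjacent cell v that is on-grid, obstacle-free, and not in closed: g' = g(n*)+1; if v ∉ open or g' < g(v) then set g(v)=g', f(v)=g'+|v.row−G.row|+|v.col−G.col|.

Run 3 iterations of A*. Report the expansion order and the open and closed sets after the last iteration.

step 1: expand (4,3) (f=5, h=4) → closed; open now [(3,3) g=2 f=5, (4,2) g=2 f=7, (4,4) g=2 f=5, (5,2) g=1 f=7, (5,4) g=1 f=5, (6,3) g=1 f=7]
step 2: expand (3,3) (f=5, h=3) → closed; open now [(2,3) g=3 f=5, (3,2) g=3 f=7, (4,2) g=2 f=7, (4,4) g=2 f=5, (5,2) g=1 f=7, (5,4) g=1 f=5, (6,3) g=1 f=7]
step 3: expand (2,3) (f=5, h=2) → closed; open now [(1,3) g=4 f=7, (2,2) g=4 f=7, (2,4) g=4 f=5, (3,2) g=3 f=7, (4,2) g=2 f=7, (4,4) g=2 f=5, (5,2) g=1 f=7, (5,4) g=1 f=5, (6,3) g=1 f=7]

order=[(4,3) → (3,3) → (2,3)]; open=[(1,3) g=4 f=7, (2,2) g=4 f=7, (2,4) g=4 f=5, (3,2) g=3 f=7, (4,2) g=2 f=7, (4,4) g=2 f=5, (5,2) g=1 f=7, (5,4) g=1 f=5, (6,3) g=1 f=7]; closed=[(2,3), (3,3), (4,3), (5,3)]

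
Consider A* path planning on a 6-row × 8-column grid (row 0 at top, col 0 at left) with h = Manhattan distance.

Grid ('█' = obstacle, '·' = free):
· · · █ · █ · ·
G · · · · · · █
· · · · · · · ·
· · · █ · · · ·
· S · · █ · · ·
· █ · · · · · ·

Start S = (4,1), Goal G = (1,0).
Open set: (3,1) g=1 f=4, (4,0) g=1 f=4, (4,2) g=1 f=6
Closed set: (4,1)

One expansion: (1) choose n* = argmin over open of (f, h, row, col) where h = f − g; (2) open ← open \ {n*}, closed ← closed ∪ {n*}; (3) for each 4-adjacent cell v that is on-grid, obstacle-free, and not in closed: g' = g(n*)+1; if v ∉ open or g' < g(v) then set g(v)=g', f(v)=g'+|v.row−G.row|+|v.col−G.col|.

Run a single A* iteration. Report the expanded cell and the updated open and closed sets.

step 1: expand (3,1) (f=4, h=3) → closed; open now [(2,1) g=2 f=4, (3,0) g=2 f=4, (3,2) g=2 f=6, (4,0) g=1 f=4, (4,2) g=1 f=6]

expanded=(3,1); open=[(2,1) g=2 f=4, (3,0) g=2 f=4, (3,2) g=2 f=6, (4,0) g=1 f=4, (4,2) g=1 f=6]; closed=[(3,1), (4,1)]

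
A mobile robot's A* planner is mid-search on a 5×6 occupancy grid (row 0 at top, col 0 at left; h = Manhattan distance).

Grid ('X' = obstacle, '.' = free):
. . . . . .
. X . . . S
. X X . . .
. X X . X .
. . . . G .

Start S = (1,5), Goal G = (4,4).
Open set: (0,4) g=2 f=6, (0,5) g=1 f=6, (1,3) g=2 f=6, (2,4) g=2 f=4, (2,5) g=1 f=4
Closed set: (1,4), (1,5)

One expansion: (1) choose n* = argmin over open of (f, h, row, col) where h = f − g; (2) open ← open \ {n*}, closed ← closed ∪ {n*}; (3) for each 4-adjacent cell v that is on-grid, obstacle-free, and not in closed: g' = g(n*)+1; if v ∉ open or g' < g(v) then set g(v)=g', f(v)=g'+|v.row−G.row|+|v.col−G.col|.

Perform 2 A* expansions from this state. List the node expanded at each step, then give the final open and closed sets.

order=[(2,4) → (2,5)]; open=[(0,4) g=2 f=6, (0,5) g=1 f=6, (1,3) g=2 f=6, (2,3) g=3 f=6, (3,5) g=2 f=4]; closed=[(1,4), (1,5), (2,4), (2,5)]

step 1: expand (2,4) (f=4, h=2) → closed; open now [(0,4) g=2 f=6, (0,5) g=1 f=6, (1,3) g=2 f=6, (2,3) g=3 f=6, (2,5) g=1 f=4]
step 2: expand (2,5) (f=4, h=3) → closed; open now [(0,4) g=2 f=6, (0,5) g=1 f=6, (1,3) g=2 f=6, (2,3) g=3 f=6, (3,5) g=2 f=4]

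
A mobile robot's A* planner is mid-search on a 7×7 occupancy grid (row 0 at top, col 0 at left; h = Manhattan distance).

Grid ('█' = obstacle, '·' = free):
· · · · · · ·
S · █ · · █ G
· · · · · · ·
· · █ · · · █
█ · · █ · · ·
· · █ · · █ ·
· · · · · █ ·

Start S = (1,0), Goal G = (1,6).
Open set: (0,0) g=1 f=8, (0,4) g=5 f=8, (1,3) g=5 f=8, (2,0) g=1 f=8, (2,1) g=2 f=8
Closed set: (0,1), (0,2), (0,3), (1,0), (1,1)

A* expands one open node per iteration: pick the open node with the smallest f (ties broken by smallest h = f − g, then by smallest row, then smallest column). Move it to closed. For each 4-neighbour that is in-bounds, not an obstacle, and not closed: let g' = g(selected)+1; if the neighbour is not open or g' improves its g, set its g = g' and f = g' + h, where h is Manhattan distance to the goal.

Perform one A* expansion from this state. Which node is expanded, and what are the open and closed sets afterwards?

step 1: expand (0,4) (f=8, h=3) → closed; open now [(0,0) g=1 f=8, (0,5) g=6 f=8, (1,3) g=5 f=8, (1,4) g=6 f=8, (2,0) g=1 f=8, (2,1) g=2 f=8]

expanded=(0,4); open=[(0,0) g=1 f=8, (0,5) g=6 f=8, (1,3) g=5 f=8, (1,4) g=6 f=8, (2,0) g=1 f=8, (2,1) g=2 f=8]; closed=[(0,1), (0,2), (0,3), (0,4), (1,0), (1,1)]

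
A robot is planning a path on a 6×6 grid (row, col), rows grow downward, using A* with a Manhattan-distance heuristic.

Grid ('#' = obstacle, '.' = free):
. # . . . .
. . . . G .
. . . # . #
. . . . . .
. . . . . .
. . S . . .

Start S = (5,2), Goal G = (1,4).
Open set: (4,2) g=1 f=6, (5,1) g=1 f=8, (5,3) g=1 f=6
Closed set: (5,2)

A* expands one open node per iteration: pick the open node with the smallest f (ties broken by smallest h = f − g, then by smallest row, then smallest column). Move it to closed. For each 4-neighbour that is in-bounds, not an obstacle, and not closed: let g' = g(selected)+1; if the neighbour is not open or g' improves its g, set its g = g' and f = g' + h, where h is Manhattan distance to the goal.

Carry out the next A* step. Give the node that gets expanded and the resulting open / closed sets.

expanded=(4,2); open=[(3,2) g=2 f=6, (4,1) g=2 f=8, (4,3) g=2 f=6, (5,1) g=1 f=8, (5,3) g=1 f=6]; closed=[(4,2), (5,2)]

step 1: expand (4,2) (f=6, h=5) → closed; open now [(3,2) g=2 f=6, (4,1) g=2 f=8, (4,3) g=2 f=6, (5,1) g=1 f=8, (5,3) g=1 f=6]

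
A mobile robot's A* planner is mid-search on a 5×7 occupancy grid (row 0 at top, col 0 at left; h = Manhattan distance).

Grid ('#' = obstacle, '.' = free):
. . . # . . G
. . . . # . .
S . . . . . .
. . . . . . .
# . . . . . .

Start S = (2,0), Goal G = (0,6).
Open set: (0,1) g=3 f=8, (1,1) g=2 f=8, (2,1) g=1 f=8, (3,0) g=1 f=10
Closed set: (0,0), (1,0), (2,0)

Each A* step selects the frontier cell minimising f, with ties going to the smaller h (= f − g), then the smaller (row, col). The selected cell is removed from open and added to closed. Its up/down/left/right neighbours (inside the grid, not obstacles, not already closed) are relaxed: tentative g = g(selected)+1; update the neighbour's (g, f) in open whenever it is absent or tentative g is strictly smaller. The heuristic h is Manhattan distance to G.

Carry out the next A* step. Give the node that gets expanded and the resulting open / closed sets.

step 1: expand (0,1) (f=8, h=5) → closed; open now [(0,2) g=4 f=8, (1,1) g=2 f=8, (2,1) g=1 f=8, (3,0) g=1 f=10]

expanded=(0,1); open=[(0,2) g=4 f=8, (1,1) g=2 f=8, (2,1) g=1 f=8, (3,0) g=1 f=10]; closed=[(0,0), (0,1), (1,0), (2,0)]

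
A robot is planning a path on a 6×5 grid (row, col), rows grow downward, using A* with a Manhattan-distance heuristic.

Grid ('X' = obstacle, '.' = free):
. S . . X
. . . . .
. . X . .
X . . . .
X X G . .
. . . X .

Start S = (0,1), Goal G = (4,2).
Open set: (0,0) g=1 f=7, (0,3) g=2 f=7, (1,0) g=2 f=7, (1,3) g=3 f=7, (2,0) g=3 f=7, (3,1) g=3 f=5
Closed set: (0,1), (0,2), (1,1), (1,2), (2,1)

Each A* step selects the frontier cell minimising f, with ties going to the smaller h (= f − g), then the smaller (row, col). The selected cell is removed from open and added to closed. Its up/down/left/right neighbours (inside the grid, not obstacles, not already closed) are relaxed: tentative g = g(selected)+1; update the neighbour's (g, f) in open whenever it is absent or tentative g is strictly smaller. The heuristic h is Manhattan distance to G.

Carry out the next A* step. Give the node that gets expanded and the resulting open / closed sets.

step 1: expand (3,1) (f=5, h=2) → closed; open now [(0,0) g=1 f=7, (0,3) g=2 f=7, (1,0) g=2 f=7, (1,3) g=3 f=7, (2,0) g=3 f=7, (3,2) g=4 f=5]

expanded=(3,1); open=[(0,0) g=1 f=7, (0,3) g=2 f=7, (1,0) g=2 f=7, (1,3) g=3 f=7, (2,0) g=3 f=7, (3,2) g=4 f=5]; closed=[(0,1), (0,2), (1,1), (1,2), (2,1), (3,1)]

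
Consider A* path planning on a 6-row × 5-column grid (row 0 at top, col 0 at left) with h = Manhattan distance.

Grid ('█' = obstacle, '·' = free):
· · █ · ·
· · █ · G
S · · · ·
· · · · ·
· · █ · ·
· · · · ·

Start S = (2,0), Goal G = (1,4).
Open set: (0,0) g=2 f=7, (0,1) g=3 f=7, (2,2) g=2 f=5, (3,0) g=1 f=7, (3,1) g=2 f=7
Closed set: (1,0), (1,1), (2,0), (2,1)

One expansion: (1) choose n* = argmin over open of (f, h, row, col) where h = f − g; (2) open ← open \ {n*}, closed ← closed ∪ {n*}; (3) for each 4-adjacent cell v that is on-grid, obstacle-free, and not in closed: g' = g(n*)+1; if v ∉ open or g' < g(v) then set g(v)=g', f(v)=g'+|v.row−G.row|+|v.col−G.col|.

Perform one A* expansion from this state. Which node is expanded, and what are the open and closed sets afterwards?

step 1: expand (2,2) (f=5, h=3) → closed; open now [(0,0) g=2 f=7, (0,1) g=3 f=7, (2,3) g=3 f=5, (3,0) g=1 f=7, (3,1) g=2 f=7, (3,2) g=3 f=7]

expanded=(2,2); open=[(0,0) g=2 f=7, (0,1) g=3 f=7, (2,3) g=3 f=5, (3,0) g=1 f=7, (3,1) g=2 f=7, (3,2) g=3 f=7]; closed=[(1,0), (1,1), (2,0), (2,1), (2,2)]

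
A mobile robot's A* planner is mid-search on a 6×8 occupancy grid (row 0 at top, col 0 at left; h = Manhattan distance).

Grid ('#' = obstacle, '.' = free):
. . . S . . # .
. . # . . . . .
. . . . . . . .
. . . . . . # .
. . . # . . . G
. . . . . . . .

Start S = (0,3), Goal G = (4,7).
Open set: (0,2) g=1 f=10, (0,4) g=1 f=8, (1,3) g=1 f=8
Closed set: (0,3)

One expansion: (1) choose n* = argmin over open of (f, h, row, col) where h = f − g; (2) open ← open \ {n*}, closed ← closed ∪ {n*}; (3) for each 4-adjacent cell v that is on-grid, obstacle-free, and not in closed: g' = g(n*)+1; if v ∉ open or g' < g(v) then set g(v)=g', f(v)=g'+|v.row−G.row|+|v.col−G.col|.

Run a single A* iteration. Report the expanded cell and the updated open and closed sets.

step 1: expand (0,4) (f=8, h=7) → closed; open now [(0,2) g=1 f=10, (0,5) g=2 f=8, (1,3) g=1 f=8, (1,4) g=2 f=8]

expanded=(0,4); open=[(0,2) g=1 f=10, (0,5) g=2 f=8, (1,3) g=1 f=8, (1,4) g=2 f=8]; closed=[(0,3), (0,4)]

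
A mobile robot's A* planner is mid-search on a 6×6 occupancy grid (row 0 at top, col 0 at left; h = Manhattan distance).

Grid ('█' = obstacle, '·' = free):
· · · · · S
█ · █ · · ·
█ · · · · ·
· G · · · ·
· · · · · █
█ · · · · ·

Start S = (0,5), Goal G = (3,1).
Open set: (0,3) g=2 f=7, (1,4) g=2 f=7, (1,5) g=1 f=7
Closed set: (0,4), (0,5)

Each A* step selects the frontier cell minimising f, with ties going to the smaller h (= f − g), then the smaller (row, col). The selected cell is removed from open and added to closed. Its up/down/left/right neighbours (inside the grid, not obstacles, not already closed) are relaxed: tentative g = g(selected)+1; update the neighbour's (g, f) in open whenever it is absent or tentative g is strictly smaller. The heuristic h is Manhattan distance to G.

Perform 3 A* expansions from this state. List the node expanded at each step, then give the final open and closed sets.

order=[(0,3) → (0,2) → (0,1)]; open=[(0,0) g=5 f=9, (1,1) g=5 f=7, (1,3) g=3 f=7, (1,4) g=2 f=7, (1,5) g=1 f=7]; closed=[(0,1), (0,2), (0,3), (0,4), (0,5)]

step 1: expand (0,3) (f=7, h=5) → closed; open now [(0,2) g=3 f=7, (1,3) g=3 f=7, (1,4) g=2 f=7, (1,5) g=1 f=7]
step 2: expand (0,2) (f=7, h=4) → closed; open now [(0,1) g=4 f=7, (1,3) g=3 f=7, (1,4) g=2 f=7, (1,5) g=1 f=7]
step 3: expand (0,1) (f=7, h=3) → closed; open now [(0,0) g=5 f=9, (1,1) g=5 f=7, (1,3) g=3 f=7, (1,4) g=2 f=7, (1,5) g=1 f=7]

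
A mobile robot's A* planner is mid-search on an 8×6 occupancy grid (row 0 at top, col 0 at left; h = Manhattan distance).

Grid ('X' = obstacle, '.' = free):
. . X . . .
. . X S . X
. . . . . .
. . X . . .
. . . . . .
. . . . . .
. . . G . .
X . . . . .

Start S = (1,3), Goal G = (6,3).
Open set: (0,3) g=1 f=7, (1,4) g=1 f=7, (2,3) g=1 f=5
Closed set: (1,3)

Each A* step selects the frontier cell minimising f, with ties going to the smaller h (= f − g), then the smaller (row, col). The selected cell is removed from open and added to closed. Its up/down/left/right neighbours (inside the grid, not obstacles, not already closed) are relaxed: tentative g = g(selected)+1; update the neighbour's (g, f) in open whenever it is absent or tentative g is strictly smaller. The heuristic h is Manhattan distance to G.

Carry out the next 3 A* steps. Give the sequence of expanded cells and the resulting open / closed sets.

order=[(2,3) → (3,3) → (4,3)]; open=[(0,3) g=1 f=7, (1,4) g=1 f=7, (2,2) g=2 f=7, (2,4) g=2 f=7, (3,4) g=3 f=7, (4,2) g=4 f=7, (4,4) g=4 f=7, (5,3) g=4 f=5]; closed=[(1,3), (2,3), (3,3), (4,3)]

step 1: expand (2,3) (f=5, h=4) → closed; open now [(0,3) g=1 f=7, (1,4) g=1 f=7, (2,2) g=2 f=7, (2,4) g=2 f=7, (3,3) g=2 f=5]
step 2: expand (3,3) (f=5, h=3) → closed; open now [(0,3) g=1 f=7, (1,4) g=1 f=7, (2,2) g=2 f=7, (2,4) g=2 f=7, (3,4) g=3 f=7, (4,3) g=3 f=5]
step 3: expand (4,3) (f=5, h=2) → closed; open now [(0,3) g=1 f=7, (1,4) g=1 f=7, (2,2) g=2 f=7, (2,4) g=2 f=7, (3,4) g=3 f=7, (4,2) g=4 f=7, (4,4) g=4 f=7, (5,3) g=4 f=5]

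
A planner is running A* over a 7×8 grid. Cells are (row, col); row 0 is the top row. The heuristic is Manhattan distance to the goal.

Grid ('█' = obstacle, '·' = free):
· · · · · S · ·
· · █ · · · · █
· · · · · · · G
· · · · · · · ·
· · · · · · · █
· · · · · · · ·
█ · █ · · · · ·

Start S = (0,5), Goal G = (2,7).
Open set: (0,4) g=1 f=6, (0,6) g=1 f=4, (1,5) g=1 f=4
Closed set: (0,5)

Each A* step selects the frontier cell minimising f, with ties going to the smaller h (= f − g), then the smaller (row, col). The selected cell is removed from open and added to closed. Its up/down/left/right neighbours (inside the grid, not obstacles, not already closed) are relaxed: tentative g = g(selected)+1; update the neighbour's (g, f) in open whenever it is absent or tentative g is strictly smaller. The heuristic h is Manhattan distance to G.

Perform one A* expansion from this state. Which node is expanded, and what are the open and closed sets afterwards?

step 1: expand (0,6) (f=4, h=3) → closed; open now [(0,4) g=1 f=6, (0,7) g=2 f=4, (1,5) g=1 f=4, (1,6) g=2 f=4]

expanded=(0,6); open=[(0,4) g=1 f=6, (0,7) g=2 f=4, (1,5) g=1 f=4, (1,6) g=2 f=4]; closed=[(0,5), (0,6)]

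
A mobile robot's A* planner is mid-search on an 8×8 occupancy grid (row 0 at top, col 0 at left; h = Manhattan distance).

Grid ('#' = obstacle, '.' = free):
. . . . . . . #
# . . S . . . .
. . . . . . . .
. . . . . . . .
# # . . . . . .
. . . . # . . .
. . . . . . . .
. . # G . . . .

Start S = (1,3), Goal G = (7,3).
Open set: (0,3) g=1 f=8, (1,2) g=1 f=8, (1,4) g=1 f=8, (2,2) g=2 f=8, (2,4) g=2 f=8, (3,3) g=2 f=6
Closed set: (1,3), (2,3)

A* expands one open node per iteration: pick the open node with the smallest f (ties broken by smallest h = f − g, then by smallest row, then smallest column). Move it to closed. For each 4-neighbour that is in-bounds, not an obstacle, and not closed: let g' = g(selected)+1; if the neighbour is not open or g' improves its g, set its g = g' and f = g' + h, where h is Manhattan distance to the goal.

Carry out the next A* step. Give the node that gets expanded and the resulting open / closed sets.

expanded=(3,3); open=[(0,3) g=1 f=8, (1,2) g=1 f=8, (1,4) g=1 f=8, (2,2) g=2 f=8, (2,4) g=2 f=8, (3,2) g=3 f=8, (3,4) g=3 f=8, (4,3) g=3 f=6]; closed=[(1,3), (2,3), (3,3)]

step 1: expand (3,3) (f=6, h=4) → closed; open now [(0,3) g=1 f=8, (1,2) g=1 f=8, (1,4) g=1 f=8, (2,2) g=2 f=8, (2,4) g=2 f=8, (3,2) g=3 f=8, (3,4) g=3 f=8, (4,3) g=3 f=6]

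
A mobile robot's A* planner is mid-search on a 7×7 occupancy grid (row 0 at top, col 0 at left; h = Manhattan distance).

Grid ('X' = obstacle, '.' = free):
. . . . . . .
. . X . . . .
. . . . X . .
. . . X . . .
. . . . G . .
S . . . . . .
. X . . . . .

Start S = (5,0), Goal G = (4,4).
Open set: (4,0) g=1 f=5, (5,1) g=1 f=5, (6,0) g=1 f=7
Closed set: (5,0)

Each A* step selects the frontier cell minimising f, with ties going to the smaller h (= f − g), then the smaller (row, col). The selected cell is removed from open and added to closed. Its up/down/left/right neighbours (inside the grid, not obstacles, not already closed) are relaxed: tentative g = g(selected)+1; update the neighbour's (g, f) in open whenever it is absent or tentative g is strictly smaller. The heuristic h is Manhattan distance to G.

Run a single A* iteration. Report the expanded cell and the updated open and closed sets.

expanded=(4,0); open=[(3,0) g=2 f=7, (4,1) g=2 f=5, (5,1) g=1 f=5, (6,0) g=1 f=7]; closed=[(4,0), (5,0)]

step 1: expand (4,0) (f=5, h=4) → closed; open now [(3,0) g=2 f=7, (4,1) g=2 f=5, (5,1) g=1 f=5, (6,0) g=1 f=7]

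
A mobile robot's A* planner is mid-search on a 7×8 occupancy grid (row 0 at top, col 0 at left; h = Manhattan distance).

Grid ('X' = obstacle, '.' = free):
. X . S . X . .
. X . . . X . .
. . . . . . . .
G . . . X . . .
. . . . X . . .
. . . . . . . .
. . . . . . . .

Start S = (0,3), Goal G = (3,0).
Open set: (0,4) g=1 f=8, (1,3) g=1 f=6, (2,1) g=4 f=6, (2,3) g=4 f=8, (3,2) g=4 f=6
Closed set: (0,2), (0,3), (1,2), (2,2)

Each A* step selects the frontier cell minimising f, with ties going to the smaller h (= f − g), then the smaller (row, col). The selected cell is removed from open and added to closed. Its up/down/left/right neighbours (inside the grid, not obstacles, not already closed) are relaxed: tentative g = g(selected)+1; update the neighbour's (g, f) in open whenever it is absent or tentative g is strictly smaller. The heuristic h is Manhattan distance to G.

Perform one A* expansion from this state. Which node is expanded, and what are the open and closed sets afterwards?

step 1: expand (2,1) (f=6, h=2) → closed; open now [(0,4) g=1 f=8, (1,3) g=1 f=6, (2,0) g=5 f=6, (2,3) g=4 f=8, (3,1) g=5 f=6, (3,2) g=4 f=6]

expanded=(2,1); open=[(0,4) g=1 f=8, (1,3) g=1 f=6, (2,0) g=5 f=6, (2,3) g=4 f=8, (3,1) g=5 f=6, (3,2) g=4 f=6]; closed=[(0,2), (0,3), (1,2), (2,1), (2,2)]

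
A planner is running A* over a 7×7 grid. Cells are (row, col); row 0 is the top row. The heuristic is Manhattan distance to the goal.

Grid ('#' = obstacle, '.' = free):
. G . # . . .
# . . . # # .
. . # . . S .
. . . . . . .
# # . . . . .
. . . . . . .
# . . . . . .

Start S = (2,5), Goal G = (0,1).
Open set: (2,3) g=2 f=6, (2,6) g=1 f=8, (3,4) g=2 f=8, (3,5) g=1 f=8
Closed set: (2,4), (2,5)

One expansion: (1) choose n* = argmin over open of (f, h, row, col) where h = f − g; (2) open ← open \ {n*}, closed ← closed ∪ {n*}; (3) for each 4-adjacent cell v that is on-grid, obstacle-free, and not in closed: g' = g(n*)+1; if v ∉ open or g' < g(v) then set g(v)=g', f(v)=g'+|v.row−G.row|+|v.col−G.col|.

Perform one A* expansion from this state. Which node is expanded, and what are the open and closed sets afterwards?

step 1: expand (2,3) (f=6, h=4) → closed; open now [(1,3) g=3 f=6, (2,6) g=1 f=8, (3,3) g=3 f=8, (3,4) g=2 f=8, (3,5) g=1 f=8]

expanded=(2,3); open=[(1,3) g=3 f=6, (2,6) g=1 f=8, (3,3) g=3 f=8, (3,4) g=2 f=8, (3,5) g=1 f=8]; closed=[(2,3), (2,4), (2,5)]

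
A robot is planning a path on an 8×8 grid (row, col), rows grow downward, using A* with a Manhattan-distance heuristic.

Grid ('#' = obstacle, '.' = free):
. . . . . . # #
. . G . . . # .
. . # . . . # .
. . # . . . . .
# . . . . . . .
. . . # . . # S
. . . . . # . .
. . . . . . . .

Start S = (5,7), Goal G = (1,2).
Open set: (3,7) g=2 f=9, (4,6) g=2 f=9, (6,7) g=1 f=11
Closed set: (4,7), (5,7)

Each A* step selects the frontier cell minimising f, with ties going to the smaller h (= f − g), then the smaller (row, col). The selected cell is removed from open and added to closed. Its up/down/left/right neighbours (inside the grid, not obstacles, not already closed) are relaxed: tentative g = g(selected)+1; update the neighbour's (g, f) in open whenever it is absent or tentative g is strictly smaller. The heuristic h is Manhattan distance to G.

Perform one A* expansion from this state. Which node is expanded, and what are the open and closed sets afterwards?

expanded=(3,7); open=[(2,7) g=3 f=9, (3,6) g=3 f=9, (4,6) g=2 f=9, (6,7) g=1 f=11]; closed=[(3,7), (4,7), (5,7)]

step 1: expand (3,7) (f=9, h=7) → closed; open now [(2,7) g=3 f=9, (3,6) g=3 f=9, (4,6) g=2 f=9, (6,7) g=1 f=11]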